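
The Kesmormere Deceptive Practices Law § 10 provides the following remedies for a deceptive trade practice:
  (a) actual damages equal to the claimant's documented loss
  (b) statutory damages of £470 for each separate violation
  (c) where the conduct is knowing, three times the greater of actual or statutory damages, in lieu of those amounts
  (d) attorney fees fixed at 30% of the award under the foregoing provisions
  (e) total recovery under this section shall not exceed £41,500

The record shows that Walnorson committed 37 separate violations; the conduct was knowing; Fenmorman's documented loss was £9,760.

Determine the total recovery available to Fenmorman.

Statutory damages: 37 × £470 = £17,390
Greater of actual damages (£9,760) or statutory damages (£17,390): £17,390
Trebled: 3 × £17,390 = £52,170
Attorney fees: 30% of £52,170 = £15,651
Total before cap: £52,170 + £15,651 = £67,821
Cap at £41,500: £67,821 exceeds the cap → £41,500

£41,500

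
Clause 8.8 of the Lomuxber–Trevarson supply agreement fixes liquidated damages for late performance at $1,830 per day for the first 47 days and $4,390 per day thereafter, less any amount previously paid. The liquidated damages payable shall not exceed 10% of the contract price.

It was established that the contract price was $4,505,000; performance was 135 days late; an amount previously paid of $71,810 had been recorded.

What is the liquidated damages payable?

$400,520

First 47 days: 47 × $1,830 = $86,010
Remaining days: (135 − 47) × $4,390 = $386,320
Accrued per-day damages: $86,010 + $386,320 = $472,330
Less amount previously paid: $472,330 − $71,810 = $400,520
Cap: 10% of $4,505,000 = $450,500
Cap at $450,500: $400,520 is within the cap, no reduction.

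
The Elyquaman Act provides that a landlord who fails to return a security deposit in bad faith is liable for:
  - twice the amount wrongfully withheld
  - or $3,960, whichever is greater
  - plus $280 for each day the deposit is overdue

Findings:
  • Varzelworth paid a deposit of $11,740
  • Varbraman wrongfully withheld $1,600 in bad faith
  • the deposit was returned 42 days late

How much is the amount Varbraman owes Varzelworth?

$15,720

Doubled: 2 × $1,600 = $3,200
Minimum $3,960: $3,200 is below the minimum → $3,960
Late-return penalty: 42 × $280 = $11,760
Damages plus late penalty: $3,960 + $11,760 = $15,720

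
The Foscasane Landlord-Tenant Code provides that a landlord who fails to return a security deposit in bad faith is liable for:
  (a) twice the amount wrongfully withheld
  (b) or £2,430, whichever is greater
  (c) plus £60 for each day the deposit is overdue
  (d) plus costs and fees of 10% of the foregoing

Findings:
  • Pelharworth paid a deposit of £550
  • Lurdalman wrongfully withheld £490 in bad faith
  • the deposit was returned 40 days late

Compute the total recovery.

£5,313

Doubled: 2 × £490 = £980
Minimum £2,430: £980 is below the minimum → £2,430
Late-return penalty: 40 × £60 = £2,400
Damages plus late penalty: £2,430 + £2,400 = £4,830
Costs and fees: 10% of £4,830 = £483
Total recovery: £4,830 + £483 = £5,313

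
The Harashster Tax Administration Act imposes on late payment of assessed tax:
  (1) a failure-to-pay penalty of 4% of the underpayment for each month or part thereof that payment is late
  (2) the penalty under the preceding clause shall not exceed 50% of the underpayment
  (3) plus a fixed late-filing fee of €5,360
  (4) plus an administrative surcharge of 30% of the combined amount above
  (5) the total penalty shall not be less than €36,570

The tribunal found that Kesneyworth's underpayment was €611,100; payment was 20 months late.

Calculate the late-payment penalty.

€404,183

Accrued rate: 4% × 20 = 80%, capped at 50% → 50%
Failure-to-pay penalty: 50% of €611,100 = €305,550
Penalty before surcharge: €305,550 + €5,360 = €310,910
Administrative surcharge: 30% of €310,910 = €93,273
Total penalty: €310,910 + €93,273 = €404,183
Minimum €36,570: €404,183 meets the minimum, no increase.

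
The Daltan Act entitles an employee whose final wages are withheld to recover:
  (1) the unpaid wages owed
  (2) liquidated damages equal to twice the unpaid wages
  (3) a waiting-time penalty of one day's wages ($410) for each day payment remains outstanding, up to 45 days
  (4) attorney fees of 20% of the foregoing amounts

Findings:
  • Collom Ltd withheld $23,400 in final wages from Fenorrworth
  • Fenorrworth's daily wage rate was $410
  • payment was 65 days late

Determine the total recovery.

$106,380

Doubled: 2 × $23,400 = $46,800
Penalty days: min(65, 45) = 45
Waiting-time penalty: 45 × $410 = $18,450
Subtotal: $23,400 + $46,800 + $18,450 = $88,650
Attorney fees: 20% of $88,650 = $17,730
Total award: $88,650 + $17,730 = $106,380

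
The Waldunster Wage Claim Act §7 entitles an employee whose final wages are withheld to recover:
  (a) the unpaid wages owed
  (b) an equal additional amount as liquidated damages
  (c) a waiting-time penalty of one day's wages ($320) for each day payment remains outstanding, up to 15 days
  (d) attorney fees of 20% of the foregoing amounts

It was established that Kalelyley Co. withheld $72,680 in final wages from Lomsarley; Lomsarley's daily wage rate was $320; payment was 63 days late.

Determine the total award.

Liquidated damages (equal amount): $72,680
Penalty days: min(63, 15) = 15
Waiting-time penalty: 15 × $320 = $4,800
Subtotal: $72,680 + $72,680 + $4,800 = $150,160
Attorney fees: 20% of $150,160 = $30,032
Total award: $150,160 + $30,032 = $180,192

Total award: $180,192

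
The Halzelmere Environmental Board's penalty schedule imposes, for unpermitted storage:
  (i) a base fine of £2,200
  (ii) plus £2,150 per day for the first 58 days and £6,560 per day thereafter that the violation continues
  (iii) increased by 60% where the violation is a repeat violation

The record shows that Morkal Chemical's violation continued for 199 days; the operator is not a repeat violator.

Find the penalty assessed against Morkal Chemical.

Civil penalty: £1,051,860

First 58 days: 58 × £2,150 = £124,700
Remaining days: (199 − 58) × £6,560 = £924,960
Per-day component: £124,700 + £924,960 = £1,049,660
Base plus per-day: £2,200 + £1,049,660 = £1,051,860
The operator is not a repeat violator: no 60% increase.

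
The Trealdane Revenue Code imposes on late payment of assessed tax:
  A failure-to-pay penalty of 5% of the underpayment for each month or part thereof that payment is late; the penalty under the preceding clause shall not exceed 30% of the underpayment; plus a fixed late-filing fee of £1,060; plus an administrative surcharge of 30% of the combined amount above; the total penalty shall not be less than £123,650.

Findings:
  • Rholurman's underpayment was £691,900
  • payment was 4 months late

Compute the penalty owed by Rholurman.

Accrued rate: 5% × 4 = 20%, capped at 30% → 20%
Failure-to-pay penalty: 20% of £691,900 = £138,380
Penalty before surcharge: £138,380 + £1,060 = £139,440
Administrative surcharge: 30% of £139,440 = £41,832
Total penalty: £139,440 + £41,832 = £181,272
Minimum £123,650: £181,272 meets the minimum, no increase.

£181,272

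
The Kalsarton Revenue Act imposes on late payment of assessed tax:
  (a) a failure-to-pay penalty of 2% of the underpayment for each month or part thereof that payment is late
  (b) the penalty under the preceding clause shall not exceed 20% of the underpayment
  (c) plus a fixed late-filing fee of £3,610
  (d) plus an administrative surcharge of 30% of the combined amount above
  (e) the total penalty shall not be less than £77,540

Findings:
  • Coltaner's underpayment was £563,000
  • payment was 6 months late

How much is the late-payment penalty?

Penalty: £92,521

Accrued rate: 2% × 6 = 12%, capped at 20% → 12%
Failure-to-pay penalty: 12% of £563,000 = £67,560
Penalty before surcharge: £67,560 + £3,610 = £71,170
Administrative surcharge: 30% of £71,170 = £21,351
Total penalty: £71,170 + £21,351 = £92,521
Minimum £77,540: £92,521 meets the minimum, no increase.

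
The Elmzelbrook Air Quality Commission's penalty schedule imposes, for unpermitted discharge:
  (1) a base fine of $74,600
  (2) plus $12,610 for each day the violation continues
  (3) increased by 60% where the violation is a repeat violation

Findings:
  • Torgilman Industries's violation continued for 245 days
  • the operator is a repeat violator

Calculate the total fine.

Per-day component: 245 × $12,610 = $3,089,450
Base plus per-day: $74,600 + $3,089,450 = $3,164,050
Enhancement: 60% of $3,164,050 = $1,898,430
Enhanced fine: $3,164,050 + $1,898,430 = $5,062,480

$5,062,480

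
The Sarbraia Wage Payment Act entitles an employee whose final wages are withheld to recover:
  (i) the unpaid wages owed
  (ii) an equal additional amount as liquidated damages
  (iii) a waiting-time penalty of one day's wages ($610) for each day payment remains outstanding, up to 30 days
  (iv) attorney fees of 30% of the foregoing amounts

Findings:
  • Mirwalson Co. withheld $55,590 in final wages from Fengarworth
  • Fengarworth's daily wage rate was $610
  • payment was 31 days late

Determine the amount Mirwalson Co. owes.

$168,324

Liquidated damages (equal amount): $55,590
Penalty days: min(31, 30) = 30
Waiting-time penalty: 30 × $610 = $18,300
Subtotal: $55,590 + $55,590 + $18,300 = $129,480
Attorney fees: 30% of $129,480 = $38,844
Total award: $129,480 + $38,844 = $168,324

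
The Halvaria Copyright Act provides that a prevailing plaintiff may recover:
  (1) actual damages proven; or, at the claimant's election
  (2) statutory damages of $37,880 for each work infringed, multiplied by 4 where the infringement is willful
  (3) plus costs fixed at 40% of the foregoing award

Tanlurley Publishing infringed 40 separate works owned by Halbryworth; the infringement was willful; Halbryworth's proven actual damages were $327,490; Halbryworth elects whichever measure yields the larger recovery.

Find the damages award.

Award: $8,485,120

Statutory damages: 40 × $37,880 = $1,515,200
Multiplied by 4: 4 × $1,515,200 = $6,060,800
Greater of actual damages ($327,490) or enhanced statutory damages ($6,060,800): $6,060,800
Costs: 40% of $6,060,800 = $2,424,320
Award plus costs: $6,060,800 + $2,424,320 = $8,485,120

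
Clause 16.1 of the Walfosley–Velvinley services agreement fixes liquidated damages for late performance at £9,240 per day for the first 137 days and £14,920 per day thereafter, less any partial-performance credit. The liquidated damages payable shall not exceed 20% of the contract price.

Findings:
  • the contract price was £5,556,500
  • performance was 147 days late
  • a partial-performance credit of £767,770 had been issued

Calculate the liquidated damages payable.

First 137 days: 137 × £9,240 = £1,265,880
Remaining days: (147 − 137) × £14,920 = £149,200
Accrued per-day damages: £1,265,880 + £149,200 = £1,415,080
Less partial-performance credit: £1,415,080 − £767,770 = £647,310
Cap: 20% of £5,556,500 = £1,111,300
Cap at £1,111,300: £647,310 is within the cap, no reduction.

£647,310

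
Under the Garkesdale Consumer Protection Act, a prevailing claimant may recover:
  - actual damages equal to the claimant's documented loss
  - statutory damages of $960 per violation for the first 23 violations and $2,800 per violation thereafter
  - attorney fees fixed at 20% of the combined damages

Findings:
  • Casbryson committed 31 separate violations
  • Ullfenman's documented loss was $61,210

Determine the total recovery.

Total recovery: $126,828

First 23 violations: 23 × $960 = $22,080
Remaining violations: (31 − 23) × $2,800 = $22,400
Statutory damages: $22,080 + $22,400 = $44,480
Combined damages: $61,210 + $44,480 = $105,690
Attorney fees: 20% of $105,690 = $21,138
Total recovery: $105,690 + $21,138 = $126,828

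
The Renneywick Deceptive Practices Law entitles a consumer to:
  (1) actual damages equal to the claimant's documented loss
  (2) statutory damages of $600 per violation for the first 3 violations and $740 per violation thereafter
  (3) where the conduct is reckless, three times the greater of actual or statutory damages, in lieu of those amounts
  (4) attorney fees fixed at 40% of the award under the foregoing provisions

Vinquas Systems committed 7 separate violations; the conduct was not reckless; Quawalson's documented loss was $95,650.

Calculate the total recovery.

First 3 violations: 3 × $600 = $1,800
Remaining violations: (7 − 3) × $740 = $2,960
Statutory damages: $1,800 + $2,960 = $4,760
Conduct not reckless: the in-lieu enhancement does not apply.
Actual plus statutory damages: $95,650 + $4,760 = $100,410
Attorney fees: 40% of $100,410 = $40,164
Total recovery: $100,410 + $40,164 = $140,574

Total recovery: $140,574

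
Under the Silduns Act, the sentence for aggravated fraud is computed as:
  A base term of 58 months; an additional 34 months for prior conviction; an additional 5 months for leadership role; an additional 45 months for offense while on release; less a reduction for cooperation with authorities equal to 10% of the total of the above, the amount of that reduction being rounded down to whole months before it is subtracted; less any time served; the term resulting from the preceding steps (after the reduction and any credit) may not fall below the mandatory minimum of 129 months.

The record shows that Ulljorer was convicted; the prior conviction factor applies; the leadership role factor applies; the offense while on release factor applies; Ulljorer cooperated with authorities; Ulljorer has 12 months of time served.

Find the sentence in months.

129 months

Prior conviction enhancement: +34 months
Leadership role enhancement: +5 months
Offense while on release enhancement: +45 months
Adjusted term: 58 months + 34 months + 5 months + 45 months = 142 months
Cooperation with authorities reduction: 10% of 142 months = 14 months (rounded down)
After reduction: 142 − 14 = 128 months
Less time served: 128 months − 12 months = 116 months
Minimum 129 months: 116 months is below the minimum → 129 months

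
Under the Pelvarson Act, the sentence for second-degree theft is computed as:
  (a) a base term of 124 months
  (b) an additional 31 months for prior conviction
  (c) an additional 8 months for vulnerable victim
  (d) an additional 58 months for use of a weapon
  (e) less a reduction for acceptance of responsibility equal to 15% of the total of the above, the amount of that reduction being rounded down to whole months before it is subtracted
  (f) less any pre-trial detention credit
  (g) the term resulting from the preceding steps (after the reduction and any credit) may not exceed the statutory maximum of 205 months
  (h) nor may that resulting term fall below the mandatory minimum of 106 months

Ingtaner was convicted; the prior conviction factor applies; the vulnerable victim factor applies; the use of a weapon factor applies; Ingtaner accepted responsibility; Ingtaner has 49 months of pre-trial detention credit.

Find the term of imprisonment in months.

139 months

Prior conviction enhancement: +31 months
Vulnerable victim enhancement: +8 months
Use of a weapon enhancement: +58 months
Adjusted term: 124 months + 31 months + 8 months + 58 months = 221 months
Acceptance of responsibility reduction: 15% of 221 months = 33 months (rounded down)
After reduction: 221 − 33 = 188 months
Less pre-trial detention credit: 188 months − 49 months = 139 months
Cap at 205 months: 139 months is within the cap, no reduction.
Minimum 106 months: 139 months meets the minimum, no increase.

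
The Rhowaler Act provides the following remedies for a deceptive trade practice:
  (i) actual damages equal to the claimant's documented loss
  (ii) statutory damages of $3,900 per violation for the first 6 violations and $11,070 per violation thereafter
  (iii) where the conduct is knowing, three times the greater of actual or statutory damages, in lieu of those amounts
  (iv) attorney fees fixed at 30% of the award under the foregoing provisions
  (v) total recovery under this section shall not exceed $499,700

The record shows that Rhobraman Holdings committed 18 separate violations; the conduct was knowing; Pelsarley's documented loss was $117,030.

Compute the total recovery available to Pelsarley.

$499,700

First 6 violations: 6 × $3,900 = $23,400
Remaining violations: (18 − 6) × $11,070 = $132,840
Statutory damages: $23,400 + $132,840 = $156,240
Greater of actual damages ($117,030) or statutory damages ($156,240): $156,240
Trebled: 3 × $156,240 = $468,720
Attorney fees: 30% of $468,720 = $140,616
Total before cap: $468,720 + $140,616 = $609,336
Cap at $499,700: $609,336 exceeds the cap → $499,700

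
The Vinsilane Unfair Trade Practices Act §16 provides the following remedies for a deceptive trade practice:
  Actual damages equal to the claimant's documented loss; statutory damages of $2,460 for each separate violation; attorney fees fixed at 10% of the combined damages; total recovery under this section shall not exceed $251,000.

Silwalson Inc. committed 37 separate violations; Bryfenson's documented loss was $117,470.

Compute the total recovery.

$229,339

Statutory damages: 37 × $2,460 = $91,020
Combined damages: $117,470 + $91,020 = $208,490
Attorney fees: 10% of $208,490 = $20,849
Total before cap: $208,490 + $20,849 = $229,339
Cap at $251,000: $229,339 is within the cap, no reduction.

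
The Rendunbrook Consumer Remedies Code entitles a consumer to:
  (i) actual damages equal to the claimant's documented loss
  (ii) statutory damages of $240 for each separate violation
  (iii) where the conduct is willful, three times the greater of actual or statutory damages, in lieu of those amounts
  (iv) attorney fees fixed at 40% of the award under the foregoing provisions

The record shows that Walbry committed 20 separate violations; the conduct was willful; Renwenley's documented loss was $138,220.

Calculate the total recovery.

Statutory damages: 20 × $240 = $4,800
Greater of actual damages ($138,220) or statutory damages ($4,800): $138,220
Trebled: 3 × $138,220 = $414,660
Attorney fees: 40% of $414,660 = $165,864
Total recovery: $414,660 + $165,864 = $580,524

Total recovery: $580,524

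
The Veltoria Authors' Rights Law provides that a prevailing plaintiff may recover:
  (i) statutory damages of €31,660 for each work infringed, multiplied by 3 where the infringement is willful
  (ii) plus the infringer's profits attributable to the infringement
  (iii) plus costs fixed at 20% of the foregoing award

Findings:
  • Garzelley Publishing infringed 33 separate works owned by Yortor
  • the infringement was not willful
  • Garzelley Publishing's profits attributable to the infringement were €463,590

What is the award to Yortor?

€1,810,044

Statutory damages: 33 × €31,660 = €1,044,780
Infringement not willful: no ×3 enhancement.
Combined award: €1,044,780 + €463,590 = €1,508,370
Costs: 20% of €1,508,370 = €301,674
Award plus costs: €1,508,370 + €301,674 = €1,810,044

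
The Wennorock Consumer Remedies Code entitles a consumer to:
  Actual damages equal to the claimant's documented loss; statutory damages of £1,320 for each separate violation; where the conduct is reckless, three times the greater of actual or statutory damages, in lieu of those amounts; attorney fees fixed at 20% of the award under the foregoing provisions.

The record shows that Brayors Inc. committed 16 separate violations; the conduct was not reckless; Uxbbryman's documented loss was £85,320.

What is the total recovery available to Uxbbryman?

Statutory damages: 16 × £1,320 = £21,120
Conduct not reckless: the in-lieu enhancement does not apply.
Actual plus statutory damages: £85,320 + £21,120 = £106,440
Attorney fees: 20% of £106,440 = £21,288
Total recovery: £106,440 + £21,288 = £127,728

Total recovery: £127,728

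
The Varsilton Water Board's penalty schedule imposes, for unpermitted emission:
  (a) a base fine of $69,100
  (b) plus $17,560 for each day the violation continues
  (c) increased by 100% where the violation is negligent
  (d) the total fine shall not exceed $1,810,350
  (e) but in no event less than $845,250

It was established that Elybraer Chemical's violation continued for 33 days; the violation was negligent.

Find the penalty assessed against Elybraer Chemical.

Per-day component: 33 × $17,560 = $579,480
Base plus per-day: $69,100 + $579,480 = $648,580
Enhancement: 100% of $648,580 = $648,580
Enhanced fine: $648,580 + $648,580 = $1,297,160
Cap at $1,810,350: $1,297,160 is within the cap, no reduction.
Minimum $845,250: $1,297,160 meets the minimum, no increase.

$1,297,160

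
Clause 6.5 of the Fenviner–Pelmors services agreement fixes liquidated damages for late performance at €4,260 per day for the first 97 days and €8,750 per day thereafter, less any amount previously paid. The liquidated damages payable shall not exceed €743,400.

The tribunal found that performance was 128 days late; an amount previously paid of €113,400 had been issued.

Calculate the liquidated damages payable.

First 97 days: 97 × €4,260 = €413,220
Remaining days: (128 − 97) × €8,750 = €271,250
Accrued per-day damages: €413,220 + €271,250 = €684,470
Less amount previously paid: €684,470 − €113,400 = €571,070
Cap at €743,400: €571,070 is within the cap, no reduction.

€571,070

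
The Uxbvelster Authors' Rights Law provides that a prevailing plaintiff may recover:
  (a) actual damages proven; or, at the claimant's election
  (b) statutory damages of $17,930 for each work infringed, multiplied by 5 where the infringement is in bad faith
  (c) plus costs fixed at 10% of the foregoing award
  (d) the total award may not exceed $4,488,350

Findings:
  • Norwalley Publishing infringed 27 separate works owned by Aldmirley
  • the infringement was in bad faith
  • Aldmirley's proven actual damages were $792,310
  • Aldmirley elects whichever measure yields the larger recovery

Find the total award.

Statutory damages: 27 × $17,930 = $484,110
Multiplied by 5: 5 × $484,110 = $2,420,550
Greater of actual damages ($792,310) or enhanced statutory damages ($2,420,550): $2,420,550
Costs: 10% of $2,420,550 = $242,055
Award plus costs: $2,420,550 + $242,055 = $2,662,605
Cap at $4,488,350: $2,662,605 is within the cap, no reduction.

Award: $2,662,605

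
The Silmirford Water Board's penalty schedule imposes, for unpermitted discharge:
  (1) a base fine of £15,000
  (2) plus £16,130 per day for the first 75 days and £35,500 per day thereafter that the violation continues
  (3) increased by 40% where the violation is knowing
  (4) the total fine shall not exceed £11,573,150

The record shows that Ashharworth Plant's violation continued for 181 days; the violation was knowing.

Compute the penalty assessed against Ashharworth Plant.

Civil penalty: £6,982,850

First 75 days: 75 × £16,130 = £1,209,750
Remaining days: (181 − 75) × £35,500 = £3,763,000
Per-day component: £1,209,750 + £3,763,000 = £4,972,750
Base plus per-day: £15,000 + £4,972,750 = £4,987,750
Enhancement: 40% of £4,987,750 = £1,995,100
Enhanced fine: £4,987,750 + £1,995,100 = £6,982,850
Cap at £11,573,150: £6,982,850 is within the cap, no reduction.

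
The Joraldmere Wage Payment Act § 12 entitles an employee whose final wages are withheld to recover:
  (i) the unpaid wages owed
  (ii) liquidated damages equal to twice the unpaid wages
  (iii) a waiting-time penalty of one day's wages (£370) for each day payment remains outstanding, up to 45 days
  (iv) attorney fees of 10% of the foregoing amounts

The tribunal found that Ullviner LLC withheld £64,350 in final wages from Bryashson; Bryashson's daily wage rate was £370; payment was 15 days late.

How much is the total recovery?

Total award: £218,460

Doubled: 2 × £64,350 = £128,700
Penalty days: min(15, 45) = 15
Waiting-time penalty: 15 × £370 = £5,550
Subtotal: £64,350 + £128,700 + £5,550 = £198,600
Attorney fees: 10% of £198,600 = £19,860
Total award: £198,600 + £19,860 = £218,460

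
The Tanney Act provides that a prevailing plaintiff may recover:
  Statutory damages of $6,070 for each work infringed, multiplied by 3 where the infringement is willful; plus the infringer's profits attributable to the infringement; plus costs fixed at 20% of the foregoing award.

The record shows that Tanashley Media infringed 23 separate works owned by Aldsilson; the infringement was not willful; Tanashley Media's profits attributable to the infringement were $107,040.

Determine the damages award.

Statutory damages: 23 × $6,070 = $139,610
Infringement not willful: no ×3 enhancement.
Combined award: $139,610 + $107,040 = $246,650
Costs: 20% of $246,650 = $49,330
Award plus costs: $246,650 + $49,330 = $295,980

$295,980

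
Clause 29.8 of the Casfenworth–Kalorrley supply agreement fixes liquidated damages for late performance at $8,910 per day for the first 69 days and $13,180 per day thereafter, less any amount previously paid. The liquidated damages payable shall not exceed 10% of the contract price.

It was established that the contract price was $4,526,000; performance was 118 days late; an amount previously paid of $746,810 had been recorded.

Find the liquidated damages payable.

$452,600

First 69 days: 69 × $8,910 = $614,790
Remaining days: (118 − 69) × $13,180 = $645,820
Accrued per-day damages: $614,790 + $645,820 = $1,260,610
Less amount previously paid: $1,260,610 − $746,810 = $513,800
Cap: 10% of $4,526,000 = $452,600
Cap at $452,600: $513,800 exceeds the cap → $452,600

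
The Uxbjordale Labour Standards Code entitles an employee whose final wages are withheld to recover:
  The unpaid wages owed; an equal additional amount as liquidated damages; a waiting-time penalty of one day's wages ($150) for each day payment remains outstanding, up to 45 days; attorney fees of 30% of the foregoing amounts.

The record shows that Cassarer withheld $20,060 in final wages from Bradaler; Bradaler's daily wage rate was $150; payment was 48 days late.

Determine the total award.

$60,931

Liquidated damages (equal amount): $20,060
Penalty days: min(48, 45) = 45
Waiting-time penalty: 45 × $150 = $6,750
Subtotal: $20,060 + $20,060 + $6,750 = $46,870
Attorney fees: 30% of $46,870 = $14,061
Total award: $46,870 + $14,061 = $60,931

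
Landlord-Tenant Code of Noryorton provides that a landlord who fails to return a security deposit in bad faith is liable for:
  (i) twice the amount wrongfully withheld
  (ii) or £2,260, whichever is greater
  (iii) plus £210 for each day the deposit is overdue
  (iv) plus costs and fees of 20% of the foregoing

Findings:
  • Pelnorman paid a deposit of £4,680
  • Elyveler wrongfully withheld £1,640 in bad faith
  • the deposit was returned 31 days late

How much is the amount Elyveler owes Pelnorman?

Doubled: 2 × £1,640 = £3,280
Minimum £2,260: £3,280 meets the minimum, no increase.
Late-return penalty: 31 × £210 = £6,510
Damages plus late penalty: £3,280 + £6,510 = £9,790
Costs and fees: 20% of £9,790 = £1,958
Total recovery: £9,790 + £1,958 = £11,748

Recovery: £11,748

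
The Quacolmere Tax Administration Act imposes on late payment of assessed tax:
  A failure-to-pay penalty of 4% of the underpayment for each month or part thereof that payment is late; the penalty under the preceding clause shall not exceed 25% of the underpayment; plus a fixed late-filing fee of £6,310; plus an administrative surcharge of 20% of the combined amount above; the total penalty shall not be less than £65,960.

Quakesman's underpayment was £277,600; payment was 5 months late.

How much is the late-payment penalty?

Accrued rate: 4% × 5 = 20%, capped at 25% → 20%
Failure-to-pay penalty: 20% of £277,600 = £55,520
Penalty before surcharge: £55,520 + £6,310 = £61,830
Administrative surcharge: 20% of £61,830 = £12,366
Total penalty: £61,830 + £12,366 = £74,196
Minimum £65,960: £74,196 meets the minimum, no increase.

£74,196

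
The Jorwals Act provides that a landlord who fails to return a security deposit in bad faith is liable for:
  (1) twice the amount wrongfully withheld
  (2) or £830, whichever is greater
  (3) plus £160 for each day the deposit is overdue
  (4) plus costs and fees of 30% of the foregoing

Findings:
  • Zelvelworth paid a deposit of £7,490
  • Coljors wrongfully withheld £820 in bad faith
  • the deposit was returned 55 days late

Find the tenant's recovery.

Doubled: 2 × £820 = £1,640
Minimum £830: £1,640 meets the minimum, no increase.
Late-return penalty: 55 × £160 = £8,800
Damages plus late penalty: £1,640 + £8,800 = £10,440
Costs and fees: 30% of £10,440 = £3,132
Total recovery: £10,440 + £3,132 = £13,572

£13,572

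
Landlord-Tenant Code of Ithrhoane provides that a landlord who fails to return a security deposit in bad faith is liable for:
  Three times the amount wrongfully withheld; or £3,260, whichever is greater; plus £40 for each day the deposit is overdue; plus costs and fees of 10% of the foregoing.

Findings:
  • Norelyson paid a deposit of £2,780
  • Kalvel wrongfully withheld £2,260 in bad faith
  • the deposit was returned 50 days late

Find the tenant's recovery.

£9,658

Trebled: 3 × £2,260 = £6,780
Minimum £3,260: £6,780 meets the minimum, no increase.
Late-return penalty: 50 × £40 = £2,000
Damages plus late penalty: £6,780 + £2,000 = £8,780
Costs and fees: 10% of £8,780 = £878
Total recovery: £8,780 + £878 = £9,658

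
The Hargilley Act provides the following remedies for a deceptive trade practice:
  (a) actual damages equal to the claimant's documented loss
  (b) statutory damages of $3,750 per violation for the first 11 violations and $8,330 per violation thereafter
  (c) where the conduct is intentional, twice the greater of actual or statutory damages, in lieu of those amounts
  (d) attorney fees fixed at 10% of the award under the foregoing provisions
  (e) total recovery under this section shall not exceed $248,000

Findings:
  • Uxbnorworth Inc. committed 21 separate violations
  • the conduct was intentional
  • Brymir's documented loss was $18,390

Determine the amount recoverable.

First 11 violations: 11 × $3,750 = $41,250
Remaining violations: (21 − 11) × $8,330 = $83,300
Statutory damages: $41,250 + $83,300 = $124,550
Greater of actual damages ($18,390) or statutory damages ($124,550): $124,550
Doubled: 2 × $124,550 = $249,100
Attorney fees: 10% of $249,100 = $24,910
Total before cap: $249,100 + $24,910 = $274,010
Cap at $248,000: $274,010 exceeds the cap → $248,000

$248,000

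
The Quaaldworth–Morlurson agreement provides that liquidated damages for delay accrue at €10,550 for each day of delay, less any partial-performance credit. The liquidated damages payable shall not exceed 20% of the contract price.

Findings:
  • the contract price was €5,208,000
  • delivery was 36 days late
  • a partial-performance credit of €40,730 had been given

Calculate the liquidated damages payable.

€339,070

Per-day damages: 36 × €10,550 = €379,800
Less partial-performance credit: €379,800 − €40,730 = €339,070
Cap: 20% of €5,208,000 = €1,041,600
Cap at €1,041,600: €339,070 is within the cap, no reduction.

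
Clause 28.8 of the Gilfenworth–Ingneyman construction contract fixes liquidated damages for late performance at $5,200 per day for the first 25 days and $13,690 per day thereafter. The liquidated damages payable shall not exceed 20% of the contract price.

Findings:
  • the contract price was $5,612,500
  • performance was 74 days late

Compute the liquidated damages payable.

$800,810

First 25 days: 25 × $5,200 = $130,000
Remaining days: (74 − 25) × $13,690 = $670,810
Accrued per-day damages: $130,000 + $670,810 = $800,810
Cap: 20% of $5,612,500 = $1,122,500
Cap at $1,122,500: $800,810 is within the cap, no reduction.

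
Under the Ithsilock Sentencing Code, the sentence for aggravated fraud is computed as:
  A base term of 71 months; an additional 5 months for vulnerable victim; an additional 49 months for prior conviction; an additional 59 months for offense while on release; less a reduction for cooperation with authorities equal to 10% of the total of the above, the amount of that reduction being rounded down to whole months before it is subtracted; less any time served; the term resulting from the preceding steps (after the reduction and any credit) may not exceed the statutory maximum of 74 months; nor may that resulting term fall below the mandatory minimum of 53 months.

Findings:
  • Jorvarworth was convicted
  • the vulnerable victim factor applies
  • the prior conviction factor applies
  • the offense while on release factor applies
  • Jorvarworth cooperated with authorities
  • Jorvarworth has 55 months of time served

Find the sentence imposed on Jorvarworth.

Vulnerable victim enhancement: +5 months
Prior conviction enhancement: +49 months
Offense while on release enhancement: +59 months
Adjusted term: 71 months + 5 months + 49 months + 59 months = 184 months
Cooperation with authorities reduction: 10% of 184 months = 18 months (rounded down)
After reduction: 184 − 18 = 166 months
Less time served: 166 months − 55 months = 111 months
Cap at 74 months: 111 months exceeds the cap → 74 months
Minimum 53 months: 74 months meets the minimum, no increase.

74 months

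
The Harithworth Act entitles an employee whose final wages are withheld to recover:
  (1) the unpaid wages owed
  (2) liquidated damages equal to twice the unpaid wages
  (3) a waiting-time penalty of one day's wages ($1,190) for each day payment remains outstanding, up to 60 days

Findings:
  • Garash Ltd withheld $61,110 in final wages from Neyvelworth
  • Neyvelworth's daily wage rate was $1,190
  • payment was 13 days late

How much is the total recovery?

Doubled: 2 × $61,110 = $122,220
Penalty days: min(13, 60) = 13
Waiting-time penalty: 13 × $1,190 = $15,470
Total award: $61,110 + $122,220 + $15,470 = $198,800

$198,800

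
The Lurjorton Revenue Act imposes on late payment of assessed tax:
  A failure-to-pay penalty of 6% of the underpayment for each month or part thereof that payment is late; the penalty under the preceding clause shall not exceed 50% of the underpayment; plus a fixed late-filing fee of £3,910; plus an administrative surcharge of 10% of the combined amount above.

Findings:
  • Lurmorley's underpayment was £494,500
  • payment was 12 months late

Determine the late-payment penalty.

Accrued rate: 6% × 12 = 72%, capped at 50% → 50%
Failure-to-pay penalty: 50% of £494,500 = £247,250
Penalty before surcharge: £247,250 + £3,910 = £251,160
Administrative surcharge: 10% of £251,160 = £25,116
Total penalty: £251,160 + £25,116 = £276,276

£276,276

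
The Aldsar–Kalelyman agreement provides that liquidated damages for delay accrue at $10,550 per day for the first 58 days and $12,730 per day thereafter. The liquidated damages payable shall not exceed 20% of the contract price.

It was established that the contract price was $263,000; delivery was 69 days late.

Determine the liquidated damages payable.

$52,600

First 58 days: 58 × $10,550 = $611,900
Remaining days: (69 − 58) × $12,730 = $140,030
Accrued per-day damages: $611,900 + $140,030 = $751,930
Cap: 20% of $263,000 = $52,600
Cap at $52,600: $751,930 exceeds the cap → $52,600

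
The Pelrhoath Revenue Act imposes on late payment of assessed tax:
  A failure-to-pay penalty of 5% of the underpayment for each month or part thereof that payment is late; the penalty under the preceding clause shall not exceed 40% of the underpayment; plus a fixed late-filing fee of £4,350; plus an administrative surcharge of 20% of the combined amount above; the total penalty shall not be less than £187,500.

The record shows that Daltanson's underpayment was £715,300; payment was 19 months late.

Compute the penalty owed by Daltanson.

£348,564

Accrued rate: 5% × 19 = 95%, capped at 40% → 40%
Failure-to-pay penalty: 40% of £715,300 = £286,120
Penalty before surcharge: £286,120 + £4,350 = £290,470
Administrative surcharge: 20% of £290,470 = £58,094
Total penalty: £290,470 + £58,094 = £348,564
Minimum £187,500: £348,564 meets the minimum, no increase.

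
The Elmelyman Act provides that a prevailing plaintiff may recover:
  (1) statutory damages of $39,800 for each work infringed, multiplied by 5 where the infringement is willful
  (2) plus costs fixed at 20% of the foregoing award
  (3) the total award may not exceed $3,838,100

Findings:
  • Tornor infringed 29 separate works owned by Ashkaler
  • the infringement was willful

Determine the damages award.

Statutory damages: 29 × $39,800 = $1,154,200
Multiplied by 5: 5 × $1,154,200 = $5,771,000
Costs: 20% of $5,771,000 = $1,154,200
Award plus costs: $5,771,000 + $1,154,200 = $6,925,200
Cap at $3,838,100: $6,925,200 exceeds the cap → $3,838,100

$3,838,100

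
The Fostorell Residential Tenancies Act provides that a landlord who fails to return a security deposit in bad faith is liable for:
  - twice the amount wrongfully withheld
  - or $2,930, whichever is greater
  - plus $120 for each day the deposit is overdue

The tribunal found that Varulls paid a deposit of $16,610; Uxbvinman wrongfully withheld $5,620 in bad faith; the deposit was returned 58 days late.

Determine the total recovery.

$18,200

Doubled: 2 × $5,620 = $11,240
Minimum $2,930: $11,240 meets the minimum, no increase.
Late-return penalty: 58 × $120 = $6,960
Damages plus late penalty: $11,240 + $6,960 = $18,200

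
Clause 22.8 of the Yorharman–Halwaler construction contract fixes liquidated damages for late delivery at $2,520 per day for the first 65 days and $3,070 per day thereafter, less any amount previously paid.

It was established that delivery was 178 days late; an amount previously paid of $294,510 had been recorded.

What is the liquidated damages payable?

$216,200

First 65 days: 65 × $2,520 = $163,800
Remaining days: (178 − 65) × $3,070 = $346,910
Accrued per-day damages: $163,800 + $346,910 = $510,710
Less amount previously paid: $510,710 − $294,510 = $216,200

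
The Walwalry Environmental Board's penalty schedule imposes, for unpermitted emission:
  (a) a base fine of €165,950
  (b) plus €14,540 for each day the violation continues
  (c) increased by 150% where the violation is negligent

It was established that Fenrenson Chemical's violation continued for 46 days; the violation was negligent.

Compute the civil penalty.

Per-day component: 46 × €14,540 = €668,840
Base plus per-day: €165,950 + €668,840 = €834,790
Enhancement: 150% of €834,790 = €1,252,185
Enhanced fine: €834,790 + €1,252,185 = €2,086,975

Civil penalty: €2,086,975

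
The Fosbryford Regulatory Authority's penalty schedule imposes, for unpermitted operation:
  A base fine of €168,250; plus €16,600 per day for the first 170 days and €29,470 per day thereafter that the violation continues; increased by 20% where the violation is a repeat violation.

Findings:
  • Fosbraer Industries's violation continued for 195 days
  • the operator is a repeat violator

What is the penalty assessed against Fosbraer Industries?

First 170 days: 170 × €16,600 = €2,822,000
Remaining days: (195 − 170) × €29,470 = €736,750
Per-day component: €2,822,000 + €736,750 = €3,558,750
Base plus per-day: €168,250 + €3,558,750 = €3,727,000
Enhancement: 20% of €3,727,000 = €745,400
Enhanced fine: €3,727,000 + €745,400 = €4,472,400

€4,472,400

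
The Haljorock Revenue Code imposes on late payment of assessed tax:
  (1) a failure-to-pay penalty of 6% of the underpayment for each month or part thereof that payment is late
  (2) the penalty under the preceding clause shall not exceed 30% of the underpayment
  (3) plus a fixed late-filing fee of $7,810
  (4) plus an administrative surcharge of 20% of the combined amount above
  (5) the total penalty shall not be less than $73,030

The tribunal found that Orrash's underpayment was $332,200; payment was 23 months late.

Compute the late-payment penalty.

$128,964

Accrued rate: 6% × 23 = 138%, capped at 30% → 30%
Failure-to-pay penalty: 30% of $332,200 = $99,660
Penalty before surcharge: $99,660 + $7,810 = $107,470
Administrative surcharge: 20% of $107,470 = $21,494
Total penalty: $107,470 + $21,494 = $128,964
Minimum $73,030: $128,964 meets the minimum, no increase.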